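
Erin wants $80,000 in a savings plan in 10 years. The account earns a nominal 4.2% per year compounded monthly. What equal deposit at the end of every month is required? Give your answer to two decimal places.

Periodic rate i = 0.042/12 = 0.0035; n = 10 × 12 = 120 periods.
FV-annuity factor = 148.813122; PMT = 80000 / 148.813122 = 537.5870

$537.59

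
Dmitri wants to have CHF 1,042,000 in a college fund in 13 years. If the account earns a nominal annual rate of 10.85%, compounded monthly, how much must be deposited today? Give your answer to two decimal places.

CHF 255,886.93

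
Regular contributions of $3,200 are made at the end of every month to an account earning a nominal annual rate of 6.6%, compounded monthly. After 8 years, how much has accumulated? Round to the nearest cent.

With 12 periods per year: i = 0.0055, n = 96.
FV = PMT · [(1+i)^n − 1] / i = 3200 · 126.015760 = 403,250.4332

$403,250.43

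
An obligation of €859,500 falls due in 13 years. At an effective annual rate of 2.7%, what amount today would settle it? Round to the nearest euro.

Discount factor = (1+0.027)^(−13) = 0.707268; PV = 859,500 × 0.707268 = 607,897.1598

€607,897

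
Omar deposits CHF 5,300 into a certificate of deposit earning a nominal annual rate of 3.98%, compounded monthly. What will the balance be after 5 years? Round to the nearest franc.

Periodic rate i = 0.0398/12 = 0.00331667; n = 5 × 12 = 60 periods.
5,300 × (1+0.00331667)^60 = 5,300 × 1.219780 = 6,464.8353

CHF 6,465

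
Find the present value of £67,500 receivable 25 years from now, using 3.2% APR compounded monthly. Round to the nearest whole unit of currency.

£30,362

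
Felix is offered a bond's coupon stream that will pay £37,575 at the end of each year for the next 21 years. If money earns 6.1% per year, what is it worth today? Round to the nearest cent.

£438,341.43

PV = PMT · [1 − (1+i)^(−n)] / i = 37575 · 11.665773 = 438,341.4273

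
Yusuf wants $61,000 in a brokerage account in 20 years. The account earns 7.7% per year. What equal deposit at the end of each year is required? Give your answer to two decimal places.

PMT = 61000 / ( [(1+0.077)^20 − 1] / 0.077 ) = 61000 / 44.269295 = 1,377.9302

$1,377.93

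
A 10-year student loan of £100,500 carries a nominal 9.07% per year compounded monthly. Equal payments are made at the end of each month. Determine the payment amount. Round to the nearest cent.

£1,276.90

With 12 periods per year: i = 0.00755833, n = 120.
Annuity-PV factor = 78.706120; PMT = 100500 / 78.706120 = 1,276.9020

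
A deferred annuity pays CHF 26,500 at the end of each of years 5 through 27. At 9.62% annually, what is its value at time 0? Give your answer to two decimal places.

CHF 167,700.74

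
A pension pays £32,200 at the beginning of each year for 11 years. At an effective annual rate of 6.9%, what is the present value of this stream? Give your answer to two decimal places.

PV = 32200 × [1 − (1+0.069)^(−11)] / 0.069 × (1+i) = 32200 × 8.056163 = 259,408.4582
(annuity-due: payments at period start, so ×(1+i).)

£259,408.46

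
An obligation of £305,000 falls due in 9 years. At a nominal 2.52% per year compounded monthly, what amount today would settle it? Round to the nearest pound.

Periodic rate i = 0.0252/12 = 0.0021; n = 9 × 12 = 108 periods.
Discount factor = (1+0.0021)^(−108) = 0.797270; PV = 305,000 × 0.797270 = 243,167.2757

£243,167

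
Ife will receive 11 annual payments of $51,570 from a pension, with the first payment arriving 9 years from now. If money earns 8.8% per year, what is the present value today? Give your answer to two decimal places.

$180,435.38

Value one period before first payment (t=8): 51570 × [1 − (1+0.088)^(−11)] / 0.088 = 51570 × 6.869984 = 354,285.0710
PV₀ = 354,285.0710 / (1+0.088)^8 = 354,285.0710 / 1.963501 = 180,435.3762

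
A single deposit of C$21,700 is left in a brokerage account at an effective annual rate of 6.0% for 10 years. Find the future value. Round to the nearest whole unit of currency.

C$38,861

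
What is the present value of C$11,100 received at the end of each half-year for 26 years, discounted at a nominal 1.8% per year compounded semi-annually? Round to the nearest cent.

C$459,335.36

With 2 periods per year: i = 0.009, n = 52.
PV = 11100 × [1 − (1+0.009)^(−52)] / 0.009 = 11100 × 41.381564 = 459,335.3573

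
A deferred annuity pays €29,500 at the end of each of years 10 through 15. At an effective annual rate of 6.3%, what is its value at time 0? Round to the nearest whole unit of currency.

€82,922

Value one period before first payment (t=9): 29500 × [1 − (1+0.063)^(−6)] / 0.063 = 29500 × 4.871314 = 143,703.7695
PV₀ = 143,703.7695 / (1+0.063)^9 = 143,703.7695 / 1.733003 = 82,921.8112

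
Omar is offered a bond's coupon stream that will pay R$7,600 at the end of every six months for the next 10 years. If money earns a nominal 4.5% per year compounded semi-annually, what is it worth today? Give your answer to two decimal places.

With 2 periods per year: i = 0.0225, n = 20.
PV = PMT · [1 − (1+i)^(−n)] / i = 7600 · 15.963712 = 121,324.2140

R$121,324.21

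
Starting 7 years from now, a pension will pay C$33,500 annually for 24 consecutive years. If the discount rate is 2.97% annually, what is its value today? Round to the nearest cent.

C$477,511.90

Value one period before first payment (t=6): 33500 × [1 − (1+0.0297)^(−24)] / 0.0297 = 33500 × 16.990402 = 569,178.4814
Discount back 6 years: 569,178.4814 × (1+0.0297)^(−6) = 569,178.4814 × 0.838949 = 477,511.8968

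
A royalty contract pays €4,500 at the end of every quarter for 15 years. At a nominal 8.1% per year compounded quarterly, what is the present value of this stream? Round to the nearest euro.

With 4 periods per year: i = 0.02025, n = 60.
PV = 4500 × [1 − (1+0.02025)^(−60)] / 0.02025 = 4500 × 34.551432 = 155,481.4420

€155,481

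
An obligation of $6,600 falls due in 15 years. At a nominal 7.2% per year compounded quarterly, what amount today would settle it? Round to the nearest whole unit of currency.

Periodic rate i = 0.072/4 = 0.018; n = 15 × 4 = 60 periods.
Discount factor = (1+0.018)^(−60) = 0.342873; PV = 6,600 × 0.342873 = 2,262.9620

$2,263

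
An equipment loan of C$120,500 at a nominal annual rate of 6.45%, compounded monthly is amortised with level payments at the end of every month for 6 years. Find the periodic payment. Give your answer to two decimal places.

C$2,022.73

i = 0.0645/12 = 0.005375 per month; n = 6·12 = 72.
PMT = 120500 / ( [1 − (1+0.005375)^(−72)] / 0.005375 ) = 120500 / 59.572979 = 2,022.7291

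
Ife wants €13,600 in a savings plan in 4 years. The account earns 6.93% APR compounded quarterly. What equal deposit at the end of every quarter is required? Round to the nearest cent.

€744.92

i = 0.0693/4 = 0.017325 per quarter; n = 4·4 = 16.
FV-annuity factor = 18.256958; PMT = 13600 / 18.256958 = 744.9215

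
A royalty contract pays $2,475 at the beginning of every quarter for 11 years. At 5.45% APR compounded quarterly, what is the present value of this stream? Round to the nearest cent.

$82,615.12

Periodic rate i = 0.0545/4 = 0.013625; n = 11 × 4 = 44 periods.
PV = PMT · [1 − (1+i)^(−n)] / i × (1+i) = 2475 · 33.379845 = 82,615.1170
(annuity-due: payments at period start, so ×(1+i).)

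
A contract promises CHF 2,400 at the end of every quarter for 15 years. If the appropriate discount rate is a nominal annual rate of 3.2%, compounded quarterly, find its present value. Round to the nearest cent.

CHF 114,010.11

With 4 periods per year: i = 0.008, n = 60.
PV = PMT · [1 − (1+i)^(−n)] / i = 2400 · 47.504214 = 114,010.1140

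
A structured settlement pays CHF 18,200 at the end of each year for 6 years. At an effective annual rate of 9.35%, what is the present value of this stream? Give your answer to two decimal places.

CHF 80,798.73

Annuity factor a(6|0.0935) = 4.439491; PV = 18200 × 4.439491 = 80,798.7316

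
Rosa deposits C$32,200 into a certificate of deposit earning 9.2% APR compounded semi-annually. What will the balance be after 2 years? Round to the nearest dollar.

With 2 periods per year: i = 0.046, n = 4.
FV = 32,200 × (1 + 0.046)^4 = 38,546.2923

C$38,546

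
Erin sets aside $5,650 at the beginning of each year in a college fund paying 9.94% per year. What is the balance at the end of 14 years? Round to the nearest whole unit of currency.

FV = 5650 × [(1+0.0994)^14 − 1] / 0.0994 × (1+i) = 5650 × 30.621739 = 173,012.8262
(annuity-due: payments at period start, so ×(1+i).)

$173,013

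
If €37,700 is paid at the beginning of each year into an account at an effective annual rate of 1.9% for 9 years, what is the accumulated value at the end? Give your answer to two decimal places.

Accumulation factor s(9|0.019) × (1+i) = 9.899794; FV = 37700 × 9.899794 = 373,222.2246
(annuity-due: payments at period start, so ×(1+i).)

€373,222.22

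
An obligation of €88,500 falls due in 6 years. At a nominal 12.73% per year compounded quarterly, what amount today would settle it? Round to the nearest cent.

Periodic rate i = 0.1273/4 = 0.031825; n = 6 × 4 = 24 periods.
PV = 88,500 / (1 + 0.031825)^24 = 88,500 / 2.121022 = 41,725.1746

€41,725.17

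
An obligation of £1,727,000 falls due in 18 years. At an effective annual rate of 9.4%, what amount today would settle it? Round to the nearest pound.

£342,752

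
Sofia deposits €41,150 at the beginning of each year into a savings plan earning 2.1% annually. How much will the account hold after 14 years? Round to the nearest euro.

Accumulation factor s(14|0.021) × (1+i) = 16.418901; FV = 41150 × 16.418901 = 675,637.7883
(annuity-due: payments at period start, so ×(1+i).)

€675,638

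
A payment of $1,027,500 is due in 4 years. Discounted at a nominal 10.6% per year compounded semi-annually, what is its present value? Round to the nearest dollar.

$679,759

i = 0.106/2 = 0.053 per half-year; n = 4·2 = 8.
Discount factor = (1+0.053)^(−8) = 0.661566; PV = 1,027,500 × 0.661566 = 679,758.8352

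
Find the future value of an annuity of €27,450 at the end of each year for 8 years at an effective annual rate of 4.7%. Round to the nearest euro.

Accumulation factor s(8|0.047) = 9.447251; FV = 27450 × 9.447251 = 259,327.0504

€259,327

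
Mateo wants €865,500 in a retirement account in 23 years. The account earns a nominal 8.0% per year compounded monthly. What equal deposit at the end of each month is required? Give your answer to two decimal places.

€1,097.33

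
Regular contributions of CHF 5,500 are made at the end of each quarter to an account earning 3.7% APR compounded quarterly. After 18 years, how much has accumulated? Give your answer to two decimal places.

CHF 559,208.07

With 4 periods per year: i = 0.00925, n = 72.
FV = 5500 × [(1+0.00925)^72 − 1] / 0.00925 = 5500 × 101.674195 = 559,208.0729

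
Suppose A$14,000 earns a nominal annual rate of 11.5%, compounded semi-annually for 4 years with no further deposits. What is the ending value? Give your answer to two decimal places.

A$21,896.32

i = 0.115/2 = 0.0575 per half-year; n = 4·2 = 8.
FV = PV·(1+i)^n = 14,000 × 1.564023 = 21,896.3156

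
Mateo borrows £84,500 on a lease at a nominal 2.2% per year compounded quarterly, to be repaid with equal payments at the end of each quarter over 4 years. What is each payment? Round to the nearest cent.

With 4 periods per year: i = 0.0055, n = 16.
Annuity-PV factor = 15.276053; PMT = 84500 / 15.276053 = 5,531.5336

£5,531.53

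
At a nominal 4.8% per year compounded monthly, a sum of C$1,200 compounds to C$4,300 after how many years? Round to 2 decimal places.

Periodic rate i = 0.048/12 = 0.004.
(1+i)^n = 4300/1200 = 3.58333, so n = ln 3.58333 / ln 1.004 = 319.7111 months
= 319.7111/12 years

26.64 years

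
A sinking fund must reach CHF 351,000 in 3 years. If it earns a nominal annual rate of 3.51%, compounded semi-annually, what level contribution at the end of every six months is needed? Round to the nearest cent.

i = 0.0351/2 = 0.01755 per half-year; n = 3·2 = 6.
FV-annuity factor = 6.269492; PMT = 351000 / 6.269492 = 55,985.3999

CHF 55,985.40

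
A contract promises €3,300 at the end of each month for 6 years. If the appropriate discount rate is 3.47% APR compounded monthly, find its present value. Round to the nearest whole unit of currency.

i = 0.0347/12 = 0.00289167 per month; n = 6·12 = 72.
PV = 3300 × [1 − (1+0.00289167)^(−72)] / 0.00289167 = 3300 × 64.914598 = 214,218.1724

€214,218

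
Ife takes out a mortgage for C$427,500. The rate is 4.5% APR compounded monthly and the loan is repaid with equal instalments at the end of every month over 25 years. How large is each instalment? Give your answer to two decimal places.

C$2,376.18

i = 0.045/12 = 0.00375 per month; n = 25·12 = 300.
PMT = 427500 / ( [1 − (1+0.00375)^(−300)] / 0.00375 ) = 427500 / 179.910322 = 2,376.1838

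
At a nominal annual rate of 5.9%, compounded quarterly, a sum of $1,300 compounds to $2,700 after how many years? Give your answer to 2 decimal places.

12.48 years

Periodic rate i = 0.059/4 = 0.01475.
(1+i)^n = 2700/1300 = 2.07692, so n = ln 2.07692 / ln 1.01475 = 49.9162 quarters
= 49.9162/4 years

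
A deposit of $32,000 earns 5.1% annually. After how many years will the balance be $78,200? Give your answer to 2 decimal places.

17.96 years

n = ln(78200/32000) / ln(1+0.051) = ln(2.44375) / 0.049742 = 17.9633 years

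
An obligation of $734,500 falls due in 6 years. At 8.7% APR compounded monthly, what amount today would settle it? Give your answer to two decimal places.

$436,624.32

Periodic rate i = 0.087/12 = 0.00725; n = 6 × 12 = 72 periods.
PV = 734,500 / (1 + 0.00725)^72 = 734,500 / 1.682224 = 436,624.3215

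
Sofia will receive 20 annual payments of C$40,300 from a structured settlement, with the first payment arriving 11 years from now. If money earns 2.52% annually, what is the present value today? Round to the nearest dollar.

C$488,902

Value one period before first payment (t=10): 40300 × [1 − (1+0.0252)^(−20)] / 0.0252 = 40300 × 15.559751 = 627,057.9730
Discount back 10 years: 627,057.9730 × (1+0.0252)^(−10) = 627,057.9730 × 0.779676 = 488,901.8933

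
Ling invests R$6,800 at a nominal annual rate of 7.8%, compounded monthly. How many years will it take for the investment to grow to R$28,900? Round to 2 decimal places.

Periodic rate i = 0.078/12 = 0.0065.
n = ln(28900/6800) / ln(1+0.0065) = ln(4.25000) / 0.006479 = 223.3256 months
= 223.3256/12 years

18.61 years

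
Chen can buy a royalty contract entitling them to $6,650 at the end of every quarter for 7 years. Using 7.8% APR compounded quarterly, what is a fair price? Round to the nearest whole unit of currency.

$142,441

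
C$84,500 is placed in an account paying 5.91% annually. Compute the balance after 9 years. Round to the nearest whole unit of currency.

84,500 × (1+0.0591)^9 = 84,500 × 1.676613 = 141,673.7604

C$141,674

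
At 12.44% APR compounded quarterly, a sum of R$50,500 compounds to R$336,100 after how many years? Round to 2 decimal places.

15.47 years

Periodic rate i = 0.1244/4 = 0.0311.
(1+i)^n = 336100/50500 = 6.65545, so n = ln 6.65545 / ln 1.0311 = 61.8894 quarters
= 61.8894/4 years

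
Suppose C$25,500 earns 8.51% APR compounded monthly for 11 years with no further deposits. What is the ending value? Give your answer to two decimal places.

With 12 periods per year: i = 0.00709167, n = 132.
FV = 25,500 × (1 + 0.00709167)^132 = 64,810.9653

C$64,810.97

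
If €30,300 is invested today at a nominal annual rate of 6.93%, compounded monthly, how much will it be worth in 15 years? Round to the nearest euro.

With 12 periods per year: i = 0.005775, n = 180.
FV = 30,300 × (1 + 0.005775)^180 = 85,426.6115

€85,427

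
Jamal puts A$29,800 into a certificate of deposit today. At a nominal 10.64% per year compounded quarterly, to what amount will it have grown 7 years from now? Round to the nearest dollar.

i = 0.1064/4 = 0.0266 per quarter; n = 7·4 = 28.
29,800 × (1+0.0266)^28 = 29,800 × 2.085620 = 62,151.4896

A$62,151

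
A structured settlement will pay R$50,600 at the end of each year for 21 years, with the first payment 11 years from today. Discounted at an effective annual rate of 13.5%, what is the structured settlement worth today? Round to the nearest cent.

R$98,252.12

Value one period before first payment (t=10): 50600 × [1 − (1+0.135)^(−21)] / 0.135 = 50600 × 6.888902 = 348,578.4503
PV₀ = 348,578.4503 / (1+0.135)^10 = 348,578.4503 / 3.547796 = 98,252.1176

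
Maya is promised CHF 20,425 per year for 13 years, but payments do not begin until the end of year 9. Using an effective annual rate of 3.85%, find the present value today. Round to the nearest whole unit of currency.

CHF 152,173

PV at t=8 (ordinary 13-year annuity): 20425 × a(13|0.0385) = 20425 × 10.079237 = 205,868.4211
PV₀ = 205,868.4211 / (1+0.0385)^8 = 205,868.4211 / 1.352857 = 152,173.0435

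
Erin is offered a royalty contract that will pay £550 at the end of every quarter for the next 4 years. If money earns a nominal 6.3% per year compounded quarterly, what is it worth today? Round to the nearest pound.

Periodic rate i = 0.063/4 = 0.01575; n = 4 × 4 = 16 periods.
PV = PMT · [1 − (1+i)^(−n)] / i = 550 · 14.046179 = 7,725.3987

£7,725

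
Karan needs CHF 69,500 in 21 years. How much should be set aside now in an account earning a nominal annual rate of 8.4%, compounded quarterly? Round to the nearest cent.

i = 0.084/4 = 0.021 per quarter; n = 21·4 = 84.
PV = 69,500 / (1 + 0.021)^84 = 69,500 / 5.730102 = 12,128.9294

CHF 12,128.93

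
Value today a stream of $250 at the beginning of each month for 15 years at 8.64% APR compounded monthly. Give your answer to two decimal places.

$25,358.44

With 12 periods per year: i = 0.0072, n = 180.
Annuity factor a(180|0.0072) × (1+i) = 101.433771; PV = 250 × 101.433771 = 25,358.4428
(Beginning-of-period payments → annuity-due factor ×(1+i).)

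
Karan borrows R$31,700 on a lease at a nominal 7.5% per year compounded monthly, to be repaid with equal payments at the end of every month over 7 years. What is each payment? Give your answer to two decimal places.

R$486.22

Periodic rate i = 0.075/12 = 0.00625; n = 7 × 12 = 84 periods.
PMT = 31700 / ( [1 − (1+0.00625)^(−84)] / 0.00625 ) = 31700 / 65.196376 = 486.2233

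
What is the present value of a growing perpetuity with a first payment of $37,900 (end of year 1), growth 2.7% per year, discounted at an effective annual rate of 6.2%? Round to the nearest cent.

PV = D₁/(r − g) = 37900/(0.062 − 0.027) = 1,082,857.1429

$1,082,857.14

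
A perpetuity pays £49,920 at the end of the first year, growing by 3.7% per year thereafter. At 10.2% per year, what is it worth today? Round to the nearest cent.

£768,000.00

PV = D₁/(r − g) = 49920/(0.102 − 0.037) = 768,000.0000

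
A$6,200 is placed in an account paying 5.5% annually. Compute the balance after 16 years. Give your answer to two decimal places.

6,200 × (1+0.055)^16 = 6,200 × 2.355263 = 14,602.6287

A$14,602.63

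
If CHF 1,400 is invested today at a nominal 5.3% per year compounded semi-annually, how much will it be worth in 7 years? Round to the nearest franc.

CHF 2,019

Periodic rate i = 0.053/2 = 0.0265; n = 7 × 2 = 14 periods.
FV = 1,400 × (1 + 0.0265)^14 = 2,019.0794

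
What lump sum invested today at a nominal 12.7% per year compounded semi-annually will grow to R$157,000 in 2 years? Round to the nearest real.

R$122,730

Periodic rate i = 0.127/2 = 0.0635; n = 2 × 2 = 4 periods.
Discount factor = (1+0.0635)^(−4) = 0.781718; PV = 157,000 × 0.781718 = 122,729.7008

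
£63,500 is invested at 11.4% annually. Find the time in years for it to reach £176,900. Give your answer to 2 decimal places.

9.49 years

n = ln(176900/63500) / ln(1+0.114) = ln(2.78583) / 0.107957 = 9.4903 years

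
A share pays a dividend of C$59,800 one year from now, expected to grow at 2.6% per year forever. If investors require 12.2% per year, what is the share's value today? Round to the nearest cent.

PV = PMT / (i − g) = 59800 / (0.122 − 0.026) = 59800 / 0.096000 = 622,916.6667

C$622,916.67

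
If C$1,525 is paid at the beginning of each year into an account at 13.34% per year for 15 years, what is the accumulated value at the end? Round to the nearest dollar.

C$71,814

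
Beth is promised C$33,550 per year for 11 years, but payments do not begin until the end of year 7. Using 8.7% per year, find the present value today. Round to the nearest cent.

PV at t=6 (ordinary 11-year annuity): 33550 × a(11|0.087) = 33550 × 6.902740 = 231,586.9426
Discount back 6 years: 231,586.9426 × (1+0.087)^(−6) = 231,586.9426 × 0.606209 = 140,390.2039

C$140,390.20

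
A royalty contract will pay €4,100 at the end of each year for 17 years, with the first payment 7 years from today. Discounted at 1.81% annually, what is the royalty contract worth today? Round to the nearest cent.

Value one period before first payment (t=6): 4100 × [1 − (1+0.0181)^(−17)] / 0.0181 = 4100 × 14.521472 = 59,538.0342
Discount back 6 years: 59,538.0342 × (1+0.0181)^(−6) = 59,538.0342 × 0.897961 = 53,462.8204

€53,462.82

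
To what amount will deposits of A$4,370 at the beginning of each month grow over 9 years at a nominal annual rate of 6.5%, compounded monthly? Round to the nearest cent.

i = 0.065/12 = 0.00541667 per month; n = 9·12 = 108.
FV = PMT · [(1+i)^n − 1] / i × (1+i) = 4370 · 147.036992 = 642,551.6561
(Beginning-of-period payments → annuity-due factor ×(1+i).)

A$642,551.66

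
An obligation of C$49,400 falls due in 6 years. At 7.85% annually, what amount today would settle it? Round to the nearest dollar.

PV = FV·(1+i)^(−n) = 49,400 × 0.635447 = 31,391.0652

C$31,391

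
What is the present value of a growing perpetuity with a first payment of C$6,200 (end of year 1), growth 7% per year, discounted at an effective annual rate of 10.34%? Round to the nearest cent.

PV = PMT / (i − g) = 6200 / (0.1034 − 0.07) = 6200 / 0.033400 = 185,628.7425

C$185,628.74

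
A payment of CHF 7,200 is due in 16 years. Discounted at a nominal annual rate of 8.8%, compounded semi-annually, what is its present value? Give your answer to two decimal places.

Periodic rate i = 0.088/2 = 0.044; n = 16 × 2 = 32 periods.
Discount factor = (1+0.044)^(−32) = 0.252106; PV = 7,200 × 0.252106 = 1,815.1668

CHF 1,815.17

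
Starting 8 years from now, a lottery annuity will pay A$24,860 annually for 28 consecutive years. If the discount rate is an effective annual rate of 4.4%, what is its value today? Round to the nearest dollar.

Value one period before first payment (t=7): 24860 × [1 − (1+0.044)^(−28)] / 0.044 = 24860 × 15.920624 = 395,786.7039
PV₀ = 395,786.7039 / (1+0.044)^7 = 395,786.7039 / 1.351772 = 292,790.9911

A$292,791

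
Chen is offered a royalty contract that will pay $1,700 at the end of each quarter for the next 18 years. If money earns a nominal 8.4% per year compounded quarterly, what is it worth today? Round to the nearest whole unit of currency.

$62,823

Periodic rate i = 0.084/4 = 0.021; n = 18 × 4 = 72 periods.
Annuity factor a(72|0.021) = 36.954872; PV = 1700 × 36.954872 = 62,823.2830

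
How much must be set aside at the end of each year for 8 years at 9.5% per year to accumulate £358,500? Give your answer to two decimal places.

FV-annuity factor = 11.230200; PMT = 358500 / 11.230200 = 31,922.8506

£31,922.85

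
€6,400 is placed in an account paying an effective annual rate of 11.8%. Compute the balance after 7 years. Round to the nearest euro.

€13,972

6,400 × (1+0.118)^7 = 6,400 × 2.183195 = 13,972.4511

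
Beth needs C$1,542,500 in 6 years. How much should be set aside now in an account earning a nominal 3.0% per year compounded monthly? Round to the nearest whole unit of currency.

With 12 periods per year: i = 0.0025, n = 72.
PV = FV·(1+i)^(−n) = 1,542,500 × 0.835458 = 1,288,693.7423

C$1,288,694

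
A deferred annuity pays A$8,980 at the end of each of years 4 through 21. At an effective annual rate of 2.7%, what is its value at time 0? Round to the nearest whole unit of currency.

PV at t=3 (ordinary 18-year annuity): 8980 × a(18|0.027) = 8980 × 14.108927 = 126,698.1674
PV₀ = 126,698.1674 / (1+0.027)^3 = 126,698.1674 / 1.083207 = 116,965.8288

A$116,966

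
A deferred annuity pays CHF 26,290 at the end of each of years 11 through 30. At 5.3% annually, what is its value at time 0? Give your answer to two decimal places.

PV at t=10 (ordinary 20-year annuity): 26290 × a(20|0.053) = 26290 × 12.151213 = 319,455.3856
PV₀ = 319,455.3856 / (1+0.053)^10 = 319,455.3856 / 1.676037 = 190,601.5826

CHF 190,601.58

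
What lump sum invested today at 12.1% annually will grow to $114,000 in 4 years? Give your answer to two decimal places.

$72,190.89

PV = FV·(1+i)^(−n) = 114,000 × 0.633253 = 72,190.8908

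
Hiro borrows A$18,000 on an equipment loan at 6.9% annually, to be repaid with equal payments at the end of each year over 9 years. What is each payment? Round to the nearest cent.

A$2,751.02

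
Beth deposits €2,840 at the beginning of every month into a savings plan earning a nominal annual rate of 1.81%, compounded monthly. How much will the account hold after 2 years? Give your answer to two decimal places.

€69,460.08

With 12 periods per year: i = 0.00150833, n = 24.
FV = 2840 × [(1+0.00150833)^24 − 1] / 0.00150833 × (1+i) = 2840 × 24.457776 = 69,460.0848
(annuity-due: payments at period start, so ×(1+i).)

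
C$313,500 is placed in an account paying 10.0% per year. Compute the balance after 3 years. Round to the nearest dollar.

C$417,269

FV = 313,500 × (1 + 0.1)^3 = 417,268.5000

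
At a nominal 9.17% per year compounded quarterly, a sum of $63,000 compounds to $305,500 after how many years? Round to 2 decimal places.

17.41 years

Periodic rate i = 0.0917/4 = 0.022925.
(1+i)^n = 305500/63000 = 4.84921, so n = ln 4.84921 / ln 1.02293 = 69.6551 quarters
= 69.6551/4 years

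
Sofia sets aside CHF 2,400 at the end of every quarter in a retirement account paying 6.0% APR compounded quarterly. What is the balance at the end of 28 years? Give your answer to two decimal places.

CHF 687,845.49

With 4 periods per year: i = 0.015, n = 112.
FV = PMT · [(1+i)^n − 1] / i = 2400 · 286.602288 = 687,845.4905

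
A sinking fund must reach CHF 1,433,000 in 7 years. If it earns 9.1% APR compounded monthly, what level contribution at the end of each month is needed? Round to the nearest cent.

i = 0.091/12 = 0.00758333 per month; n = 7·12 = 84.
FV-annuity factor = 116.869654; PMT = 1.433e+06 / 116.869654 = 12,261.5234

CHF 12,261.52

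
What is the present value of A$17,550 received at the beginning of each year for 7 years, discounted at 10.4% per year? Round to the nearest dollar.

A$93,097

PV = 17550 × [1 − (1+0.104)^(−7)] / 0.104 × (1+i) = 17550 × 5.304679 = 93,097.1181
(annuity-due: payments at period start, so ×(1+i).)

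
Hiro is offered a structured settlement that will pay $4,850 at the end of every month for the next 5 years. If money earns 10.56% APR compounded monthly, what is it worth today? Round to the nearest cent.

Periodic rate i = 0.1056/12 = 0.0088; n = 5 × 12 = 60 periods.
PV = PMT · [1 − (1+i)^(−n)] / i = 4850 · 46.460553 = 225,333.6835

$225,333.68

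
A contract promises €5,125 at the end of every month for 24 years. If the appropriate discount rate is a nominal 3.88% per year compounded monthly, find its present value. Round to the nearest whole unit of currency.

€959,475

Periodic rate i = 0.0388/12 = 0.00323333; n = 24 × 12 = 288 periods.
PV = PMT · [1 − (1+i)^(−n)] / i = 5125 · 187.214547 = 959,474.5551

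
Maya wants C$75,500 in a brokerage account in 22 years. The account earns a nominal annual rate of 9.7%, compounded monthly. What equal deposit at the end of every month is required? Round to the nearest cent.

C$82.74

Periodic rate i = 0.097/12 = 0.00808333; n = 22 × 12 = 264 periods.
FV-annuity factor = 912.547495; PMT = 75500 / 912.547495 = 82.7354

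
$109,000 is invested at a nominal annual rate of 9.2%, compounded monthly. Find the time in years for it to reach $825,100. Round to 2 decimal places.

22.09 years

Periodic rate i = 0.092/12 = 0.00766667.
n = ln(825100/109000) / ln(1+0.00766667) = ln(7.56972) / 0.007637 = 265.0312 months
= 265.0312/12 years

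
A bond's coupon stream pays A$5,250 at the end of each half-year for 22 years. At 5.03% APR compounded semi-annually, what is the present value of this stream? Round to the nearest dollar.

A$138,767

With 2 periods per year: i = 0.02515, n = 44.
PV = PMT · [1 − (1+i)^(−n)] / i = 5250 · 26.431875 = 138,767.3424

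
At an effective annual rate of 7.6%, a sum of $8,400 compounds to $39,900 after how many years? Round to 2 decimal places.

(1+i)^n = 39900/8400 = 4.75000, so n = ln 4.75000 / ln 1.076 = 21.2715 years

21.27 years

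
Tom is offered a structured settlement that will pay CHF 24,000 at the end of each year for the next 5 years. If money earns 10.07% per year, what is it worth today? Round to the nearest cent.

CHF 90,816.42

Annuity factor a(5|0.1007) = 3.784018; PV = 24000 × 3.784018 = 90,816.4217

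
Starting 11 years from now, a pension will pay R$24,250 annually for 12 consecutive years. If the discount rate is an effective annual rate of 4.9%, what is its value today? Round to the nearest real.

Value one period before first payment (t=10): 24250 × [1 − (1+0.049)^(−12)] / 0.049 = 24250 × 8.913452 = 216,151.2143
PV₀ = 216,151.2143 / (1+0.049)^10 = 216,151.2143 / 1.613448 = 133,968.5317

R$133,969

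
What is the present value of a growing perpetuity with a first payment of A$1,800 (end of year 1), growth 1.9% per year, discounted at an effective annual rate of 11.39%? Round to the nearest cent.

PV = PMT / (i − g) = 1800 / (0.1139 − 0.019) = 1800 / 0.094900 = 18,967.3340

A$18,967.33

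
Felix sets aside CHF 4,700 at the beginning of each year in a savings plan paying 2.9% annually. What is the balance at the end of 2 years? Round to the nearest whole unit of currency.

FV = PMT · [(1+i)^n − 1] / i × (1+i) = 4700 · 2.087841 = 9,812.8527
(Beginning-of-period payments → annuity-due factor ×(1+i).)

CHF 9,813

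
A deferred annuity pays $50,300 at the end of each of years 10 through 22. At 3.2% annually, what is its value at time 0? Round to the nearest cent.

Value one period before first payment (t=9): 50300 × [1 − (1+0.032)^(−13)] / 0.032 = 50300 × 10.500198 = 528,159.9595
PV₀ = 528,159.9595 / (1+0.032)^9 = 528,159.9595 / 1.327753 = 397,784.8128

$397,784.81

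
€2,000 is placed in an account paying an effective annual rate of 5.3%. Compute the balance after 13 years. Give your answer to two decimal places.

€3,913.80

FV = 2,000 × (1 + 0.053)^13 = 3,913.8017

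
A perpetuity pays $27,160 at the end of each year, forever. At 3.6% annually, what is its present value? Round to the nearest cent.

PV = C/r = 27160/0.036 = 754,444.4444

$754,444.44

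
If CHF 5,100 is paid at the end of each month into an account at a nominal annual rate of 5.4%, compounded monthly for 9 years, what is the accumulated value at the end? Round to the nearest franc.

CHF 707,232

With 12 periods per year: i = 0.0045, n = 108.
Accumulation factor s(108|0.0045) = 138.672992; FV = 5100 × 138.672992 = 707,232.2607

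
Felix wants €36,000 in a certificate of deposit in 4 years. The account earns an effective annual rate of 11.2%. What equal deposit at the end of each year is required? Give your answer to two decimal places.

€7,621.34

FV-annuity factor = 4.723581; PMT = 36000 / 4.723581 = 7,621.3366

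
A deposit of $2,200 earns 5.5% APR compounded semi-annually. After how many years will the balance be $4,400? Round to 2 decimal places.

Periodic rate i = 0.055/2 = 0.0275.
n = ln(4400/2200) / ln(1+0.0275) = ln(2.00000) / 0.027129 = 25.5504 half-years
= 25.5504/2 years

12.78 years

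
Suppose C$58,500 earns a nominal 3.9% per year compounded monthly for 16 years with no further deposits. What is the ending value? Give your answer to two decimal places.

C$109,072.73

With 12 periods per year: i = 0.00325, n = 192.
FV = 58,500 × (1 + 0.00325)^192 = 109,072.7342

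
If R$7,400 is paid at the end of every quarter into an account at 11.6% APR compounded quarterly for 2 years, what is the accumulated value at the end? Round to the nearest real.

R$65,570

Periodic rate i = 0.116/4 = 0.029; n = 2 × 4 = 8 periods.
Accumulation factor s(8|0.029) = 8.860843; FV = 7400 × 8.860843 = 65,570.2413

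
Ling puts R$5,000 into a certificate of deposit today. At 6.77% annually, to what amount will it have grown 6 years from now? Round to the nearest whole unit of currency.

R$7,407

5,000 × (1+0.0677)^6 = 5,000 × 1.481479 = 7,407.3943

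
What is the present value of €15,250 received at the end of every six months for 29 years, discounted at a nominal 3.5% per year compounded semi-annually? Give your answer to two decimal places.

€552,836.06

With 2 periods per year: i = 0.0175, n = 58.
PV = PMT · [1 − (1+i)^(−n)] / i = 15250 · 36.251545 = 552,836.0647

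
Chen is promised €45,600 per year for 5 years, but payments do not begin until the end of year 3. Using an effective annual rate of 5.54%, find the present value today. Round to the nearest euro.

PV at t=2 (ordinary 5-year annuity): 45600 × a(5|0.0554) = 45600 × 4.265605 = 194,511.5653
PV₀ = 194,511.5653 / (1+0.0554)^2 = 194,511.5653 / 1.113869 = 174,626.9421

€174,627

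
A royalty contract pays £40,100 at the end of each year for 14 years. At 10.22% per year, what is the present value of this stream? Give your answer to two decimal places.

£291,895.27

PV = 40100 × [1 − (1+0.1022)^(−14)] / 0.1022 = 40100 × 7.279184 = 291,895.2732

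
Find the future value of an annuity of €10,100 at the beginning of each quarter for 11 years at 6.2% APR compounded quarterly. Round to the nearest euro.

Periodic rate i = 0.062/4 = 0.0155; n = 11 × 4 = 44 periods.
FV = PMT · [(1+i)^n − 1] / i × (1+i) = 10100 · 63.387472 = 640,213.4680
(annuity-due: payments at period start, so ×(1+i).)

€640,213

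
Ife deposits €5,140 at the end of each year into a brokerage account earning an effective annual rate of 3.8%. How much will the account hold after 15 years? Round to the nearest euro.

€101,405

Accumulation factor s(15|0.038) = 19.728599; FV = 5140 × 19.728599 = 101,404.9971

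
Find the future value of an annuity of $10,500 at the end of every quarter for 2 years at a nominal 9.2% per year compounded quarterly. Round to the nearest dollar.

i = 0.092/4 = 0.023 per quarter; n = 2·4 = 8.
FV = PMT · [(1+i)^n − 1] / i = 10500 · 8.674492 = 91,082.1612

$91,082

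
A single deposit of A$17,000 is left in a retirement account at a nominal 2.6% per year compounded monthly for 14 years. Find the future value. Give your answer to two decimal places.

i = 0.026/12 = 0.00216667 per month; n = 14·12 = 168.
FV = 17,000 × (1 + 0.00216667)^168 = 24,454.6304

A$24,454.63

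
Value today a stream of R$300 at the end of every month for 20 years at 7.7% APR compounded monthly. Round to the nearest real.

R$36,681

With 12 periods per year: i = 0.00641667, n = 240.
PV = PMT · [1 − (1+i)^(−n)] / i = 300 · 122.269338 = 36,680.8015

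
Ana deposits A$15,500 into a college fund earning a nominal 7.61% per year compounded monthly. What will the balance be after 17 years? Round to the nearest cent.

Periodic rate i = 0.0761/12 = 0.00634167; n = 17 × 12 = 204 periods.
FV = PV·(1+i)^n = 15,500 × 3.631389 = 56,286.5258

A$56,286.53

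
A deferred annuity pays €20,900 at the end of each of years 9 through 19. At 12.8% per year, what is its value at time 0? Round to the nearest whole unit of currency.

€45,736

PV at t=8 (ordinary 11-year annuity): 20900 × a(11|0.128) = 20900 × 5.735723 = 119,876.6038
Discount back 8 years: 119,876.6038 × (1+0.128)^(−8) = 119,876.6038 × 0.381529 = 45,736.3638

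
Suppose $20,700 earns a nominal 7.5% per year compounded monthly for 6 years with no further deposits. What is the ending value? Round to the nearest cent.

With 12 periods per year: i = 0.00625, n = 72.
FV = PV·(1+i)^n = 20,700 × 1.566117 = 32,418.6308

$32,418.63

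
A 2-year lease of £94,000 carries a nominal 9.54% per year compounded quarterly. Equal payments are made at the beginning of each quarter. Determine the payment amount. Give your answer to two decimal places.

£12,741.83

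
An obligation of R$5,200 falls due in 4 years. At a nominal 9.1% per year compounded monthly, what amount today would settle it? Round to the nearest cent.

R$3,618.40

i = 0.091/12 = 0.00758333 per month; n = 4·12 = 48.
PV = 5,200 / (1 + 0.00758333)^48 = 5,200 / 1.437099 = 3,618.3997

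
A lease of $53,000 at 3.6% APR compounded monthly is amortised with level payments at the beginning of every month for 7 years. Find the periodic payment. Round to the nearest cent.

$712.59

Periodic rate i = 0.036/12 = 0.003; n = 7 × 12 = 84 periods.
PMT = 53000 / ( [1 − (1+0.003)^(−84)] / 0.003 × (1+i) ) = 53000 / 74.376460 = 712.5911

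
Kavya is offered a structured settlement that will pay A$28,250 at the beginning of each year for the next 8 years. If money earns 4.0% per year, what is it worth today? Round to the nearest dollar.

PV = 28250 × [1 − (1+0.04)^(−8)] / 0.04 × (1+i) = 28250 × 7.002055 = 197,808.0444
Payments are at the start of each period, so multiply by (1+i).

A$197,808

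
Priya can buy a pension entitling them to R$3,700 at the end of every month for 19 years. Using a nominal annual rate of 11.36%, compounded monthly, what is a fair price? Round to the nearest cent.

R$345,237.96

Periodic rate i = 0.1136/12 = 0.00946667; n = 19 × 12 = 228 periods.
PV = PMT · [1 − (1+i)^(−n)] / i = 3700 · 93.307557 = 345,237.9595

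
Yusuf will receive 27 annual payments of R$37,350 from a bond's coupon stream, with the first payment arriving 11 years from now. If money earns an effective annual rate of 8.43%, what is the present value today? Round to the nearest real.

R$175,049

Value one period before first payment (t=10): 37350 × [1 − (1+0.0843)^(−27)] / 0.0843 = 37350 × 10.528454 = 393,237.7509
Discount back 10 years: 393,237.7509 × (1+0.0843)^(−10) = 393,237.7509 × 0.445149 = 175,049.3997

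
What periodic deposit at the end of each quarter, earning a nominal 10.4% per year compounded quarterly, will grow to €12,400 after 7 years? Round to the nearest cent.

€306.53

With 4 periods per year: i = 0.026, n = 28.
PMT = 12400 / ( [(1+0.026)^28 − 1] / 0.026 ) = 12400 / 40.452225 = 306.5344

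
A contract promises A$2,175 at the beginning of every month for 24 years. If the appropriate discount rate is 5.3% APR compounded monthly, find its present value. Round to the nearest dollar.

A$355,609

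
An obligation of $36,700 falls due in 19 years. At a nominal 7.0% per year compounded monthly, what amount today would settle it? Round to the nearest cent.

With 12 periods per year: i = 0.00583333, n = 228.
Discount factor = (1+0.00583333)^(−228) = 0.265501; PV = 36,700 × 0.265501 = 9,743.8947

$9,743.89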